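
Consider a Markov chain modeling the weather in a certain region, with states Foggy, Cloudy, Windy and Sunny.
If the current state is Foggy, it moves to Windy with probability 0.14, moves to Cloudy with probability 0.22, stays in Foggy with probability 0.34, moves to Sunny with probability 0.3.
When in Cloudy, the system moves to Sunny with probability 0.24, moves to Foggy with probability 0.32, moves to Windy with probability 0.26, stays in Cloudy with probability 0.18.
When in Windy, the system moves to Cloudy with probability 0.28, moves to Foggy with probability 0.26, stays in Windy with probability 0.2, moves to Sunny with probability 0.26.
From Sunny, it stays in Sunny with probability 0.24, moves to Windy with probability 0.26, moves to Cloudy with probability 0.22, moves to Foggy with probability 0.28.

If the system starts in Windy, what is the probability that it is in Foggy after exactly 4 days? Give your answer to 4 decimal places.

0.3029

Propagate the distribution vector 4 days from Windy.
After 0 days: (0.0000, 0.0000, 1.0000, 0.0000)
After 1 day: (0.2600, 0.2800, 0.2000, 0.2600)
After 2 days: (0.3028, 0.2208, 0.2168, 0.2596)
After 3 days: (0.3027, 0.2242, 0.2107, 0.2625)
After 4 days: (0.3029, 0.2237, 0.2110, 0.2624)
P(in Foggy after 4 days) = 0.3029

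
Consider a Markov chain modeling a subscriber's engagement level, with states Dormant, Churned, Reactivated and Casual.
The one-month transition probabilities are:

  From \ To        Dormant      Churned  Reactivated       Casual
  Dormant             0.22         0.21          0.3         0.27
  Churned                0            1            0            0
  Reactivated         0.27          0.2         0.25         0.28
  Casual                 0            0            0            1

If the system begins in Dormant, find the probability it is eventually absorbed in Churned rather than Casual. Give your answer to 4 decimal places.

0.4315

Let h(s) be the probability of absorption at Churned starting from transient state s. Then h(Churned) = 1 and h(Casual) = 0. By first-step analysis:
h(Dormant) = 0.22·h(Dormant) + 0.21·1 + 0.3·h(Reactivated) + 0.27·0
h(Reactivated) = 0.27·h(Dormant) + 0.2·1 + 0.25·h(Reactivated) + 0.28·0
Solving: h(Dormant) = 0.4315, h(Reactivated) = 0.4220.
Starting from Dormant, the probability is 0.4315.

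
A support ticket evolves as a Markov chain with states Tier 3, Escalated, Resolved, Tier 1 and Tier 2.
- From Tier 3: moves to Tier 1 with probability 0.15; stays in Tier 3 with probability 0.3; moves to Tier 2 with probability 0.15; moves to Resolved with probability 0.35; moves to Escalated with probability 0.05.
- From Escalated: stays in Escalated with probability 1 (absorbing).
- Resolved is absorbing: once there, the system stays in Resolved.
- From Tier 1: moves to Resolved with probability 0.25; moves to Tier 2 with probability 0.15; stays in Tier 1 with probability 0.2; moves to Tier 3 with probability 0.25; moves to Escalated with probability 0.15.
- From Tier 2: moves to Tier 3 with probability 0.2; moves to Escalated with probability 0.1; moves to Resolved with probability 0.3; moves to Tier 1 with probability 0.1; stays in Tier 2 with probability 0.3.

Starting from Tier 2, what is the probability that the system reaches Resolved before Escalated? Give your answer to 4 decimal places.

0.7632

Let h(s) be the probability of absorption at Resolved starting from transient state s. Then h(Resolved) = 1 and h(Escalated) = 0. By first-step analysis:
h(Tier 3) = 0.3·h(Tier 3) + 0.05·0 + 0.35·1 + 0.15·h(Tier 1) + 0.15·h(Tier 2)
h(Tier 1) = 0.25·h(Tier 3) + 0.15·0 + 0.25·1 + 0.2·h(Tier 1) + 0.15·h(Tier 2)
h(Tier 2) = 0.2·h(Tier 3) + 0.1·0 + 0.3·1 + 0.1·h(Tier 1) + 0.3·h(Tier 2)
Solving: h(Tier 3) = 0.8158, h(Tier 1) = 0.7105, h(Tier 2) = 0.7632.
Starting from Tier 2, the probability is 0.7632.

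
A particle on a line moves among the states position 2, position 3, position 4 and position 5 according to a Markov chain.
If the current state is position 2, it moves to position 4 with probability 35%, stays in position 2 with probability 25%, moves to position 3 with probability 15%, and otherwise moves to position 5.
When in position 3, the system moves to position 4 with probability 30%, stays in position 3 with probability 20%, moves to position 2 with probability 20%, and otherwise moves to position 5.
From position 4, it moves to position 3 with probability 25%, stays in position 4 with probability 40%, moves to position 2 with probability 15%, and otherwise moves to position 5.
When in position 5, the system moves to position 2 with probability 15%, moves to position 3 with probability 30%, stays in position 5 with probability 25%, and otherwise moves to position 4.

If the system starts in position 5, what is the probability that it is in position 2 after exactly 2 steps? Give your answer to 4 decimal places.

0.1800

Propagate the distribution vector 2 steps from position 5.
After 0 steps: (0.0000, 0.0000, 0.0000, 1.0000)
After 1 step: (0.1500, 0.3000, 0.3000, 0.2500)
After 2 steps: (0.1800, 0.2325, 0.3375, 0.2500)
P(in position 2 after 2 steps) = 0.1800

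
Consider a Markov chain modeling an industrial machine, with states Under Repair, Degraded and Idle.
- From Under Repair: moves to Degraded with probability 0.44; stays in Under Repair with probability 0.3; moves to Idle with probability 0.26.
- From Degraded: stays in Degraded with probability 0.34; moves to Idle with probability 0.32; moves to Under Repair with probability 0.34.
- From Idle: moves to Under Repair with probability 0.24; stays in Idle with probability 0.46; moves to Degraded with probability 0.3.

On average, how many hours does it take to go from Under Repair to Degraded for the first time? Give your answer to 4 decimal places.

Let t(s) be the expected number of hours to first reach Degraded from state s, with t(Degraded) = 0. Conditioning on the first hour:
t(Under Repair) = 1 + 0.3·t(Under Repair) + 0.26·t(Idle)
t(Idle) = 1 + 0.24·t(Under Repair) + 0.46·t(Idle)
Solving: t(Under Repair) = 2.5349, t(Idle) = 2.9785.
Expected hours from Under Repair to Degraded: 2.5349.

2.5349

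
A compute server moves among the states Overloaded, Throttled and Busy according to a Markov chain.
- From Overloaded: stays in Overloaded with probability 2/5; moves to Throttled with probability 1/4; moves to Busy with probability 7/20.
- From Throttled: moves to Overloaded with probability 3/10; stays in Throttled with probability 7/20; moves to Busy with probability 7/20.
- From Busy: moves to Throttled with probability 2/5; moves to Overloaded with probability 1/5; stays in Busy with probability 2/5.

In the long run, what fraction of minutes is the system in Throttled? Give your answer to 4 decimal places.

0.3392

Let the stationary distribution be π with π = πP and π_1 + π_2 + π_3 = 1.
π_1 = 0.4·π_1 + 0.3·π_2 + 0.2·π_3
π_2 = 0.25·π_1 + 0.35·π_2 + 0.4·π_3
Solving with the normalization constraint gives π = (0.2924, 0.3392, 0.3684).
So the stationary probability of Throttled is 0.3392.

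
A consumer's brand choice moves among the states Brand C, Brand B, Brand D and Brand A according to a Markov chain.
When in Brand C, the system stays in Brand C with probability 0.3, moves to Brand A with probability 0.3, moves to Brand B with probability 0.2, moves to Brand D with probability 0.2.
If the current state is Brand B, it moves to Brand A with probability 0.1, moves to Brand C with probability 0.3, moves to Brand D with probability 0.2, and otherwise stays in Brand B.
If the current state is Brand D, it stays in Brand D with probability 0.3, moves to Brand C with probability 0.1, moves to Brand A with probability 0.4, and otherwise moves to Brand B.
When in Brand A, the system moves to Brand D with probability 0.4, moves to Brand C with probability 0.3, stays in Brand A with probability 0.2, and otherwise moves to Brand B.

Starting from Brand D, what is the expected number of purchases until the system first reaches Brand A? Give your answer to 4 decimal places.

3.2653

Let t(s) be the expected number of purchases to first reach Brand A from state s, with t(Brand A) = 0. Conditioning on the first purchase:
t(Brand C) = 1 + 0.3·t(Brand C) + 0.2·t(Brand B) + 0.2·t(Brand D)
t(Brand B) = 1 + 0.3·t(Brand C) + 0.4·t(Brand B) + 0.2·t(Brand D)
t(Brand D) = 1 + 0.1·t(Brand C) + 0.2·t(Brand B) + 0.3·t(Brand D)
Solving: t(Brand C) = 3.6735, t(Brand B) = 4.5918, t(Brand D) = 3.2653.
Expected purchases from Brand D to Brand A: 3.2653.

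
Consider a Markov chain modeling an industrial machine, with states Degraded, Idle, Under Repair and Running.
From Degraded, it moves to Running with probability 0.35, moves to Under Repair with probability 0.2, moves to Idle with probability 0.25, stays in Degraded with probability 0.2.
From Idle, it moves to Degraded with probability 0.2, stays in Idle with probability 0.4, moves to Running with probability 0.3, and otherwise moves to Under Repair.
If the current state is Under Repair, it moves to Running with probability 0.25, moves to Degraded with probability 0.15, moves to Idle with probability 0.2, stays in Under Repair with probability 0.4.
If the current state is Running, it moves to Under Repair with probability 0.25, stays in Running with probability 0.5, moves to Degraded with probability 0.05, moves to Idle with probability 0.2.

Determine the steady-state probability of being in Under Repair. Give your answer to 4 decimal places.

0.2407

Let the stationary distribution be π with π = πP and π_1 + π_2 + π_3 + π_4 = 1.
π_1 = 0.2·π_1 + 0.2·π_2 + 0.15·π_3 + 0.05·π_4
π_2 = 0.25·π_1 + 0.4·π_2 + 0.2·π_3 + 0.2·π_4
π_3 = 0.2·π_1 + 0.1·π_2 + 0.4·π_3 + 0.25·π_4
Solving with the normalization constraint gives π = (0.1327, 0.2583, 0.2407, 0.3682).
So the stationary probability of Under Repair is 0.2407.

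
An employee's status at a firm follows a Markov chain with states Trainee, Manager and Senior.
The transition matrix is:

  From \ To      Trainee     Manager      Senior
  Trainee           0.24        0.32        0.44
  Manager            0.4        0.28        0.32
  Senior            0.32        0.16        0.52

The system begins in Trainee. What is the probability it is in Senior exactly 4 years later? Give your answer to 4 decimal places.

Propagate the distribution vector 4 years from Trainee.
After 0 years: (1.0000, 0.0000, 0.0000)
After 1 year: (0.2400, 0.3200, 0.4400)
After 2 years: (0.3264, 0.2368, 0.4368)
After 3 years: (0.3128, 0.2406, 0.4465)
After 4 years: (0.3142, 0.2389, 0.4468)
P(in Senior after 4 years) = 0.4468

0.4468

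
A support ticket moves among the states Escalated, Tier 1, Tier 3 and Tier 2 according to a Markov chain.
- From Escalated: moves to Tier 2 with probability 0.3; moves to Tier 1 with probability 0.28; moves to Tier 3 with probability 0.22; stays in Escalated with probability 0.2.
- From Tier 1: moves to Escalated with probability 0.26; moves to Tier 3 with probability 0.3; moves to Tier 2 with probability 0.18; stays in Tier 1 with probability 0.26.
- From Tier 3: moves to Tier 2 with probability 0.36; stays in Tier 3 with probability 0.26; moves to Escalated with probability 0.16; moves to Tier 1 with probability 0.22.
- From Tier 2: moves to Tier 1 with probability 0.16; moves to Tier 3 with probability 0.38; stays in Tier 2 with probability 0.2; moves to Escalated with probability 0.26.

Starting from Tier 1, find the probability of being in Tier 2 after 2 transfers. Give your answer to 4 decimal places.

0.2688

Propagate the distribution vector 2 transfers from Tier 1.
After 0 transfers: (0.0000, 1.0000, 0.0000, 0.0000)
After 1 transfer: (0.2600, 0.2600, 0.3000, 0.1800)
After 2 transfers: (0.2144, 0.2352, 0.2816, 0.2688)
P(in Tier 2 after 2 transfers) = 0.2688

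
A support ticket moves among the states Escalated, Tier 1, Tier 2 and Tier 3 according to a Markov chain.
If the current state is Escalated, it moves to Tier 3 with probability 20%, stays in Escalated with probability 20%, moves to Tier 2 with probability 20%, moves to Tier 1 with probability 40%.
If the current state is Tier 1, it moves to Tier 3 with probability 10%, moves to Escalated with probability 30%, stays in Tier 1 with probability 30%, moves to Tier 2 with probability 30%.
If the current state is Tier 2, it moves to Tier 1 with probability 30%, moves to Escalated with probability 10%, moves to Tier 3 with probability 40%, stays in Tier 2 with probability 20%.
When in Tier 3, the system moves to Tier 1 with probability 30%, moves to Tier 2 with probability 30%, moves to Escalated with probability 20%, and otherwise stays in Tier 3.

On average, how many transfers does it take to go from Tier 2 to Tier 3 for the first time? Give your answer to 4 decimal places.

Let t(s) be the expected number of transfers to first reach Tier 3 from state s, with t(Tier 3) = 0. Conditioning on the first transfer:
t(Escalated) = 1 + 0.2·t(Escalated) + 0.4·t(Tier 1) + 0.2·t(Tier 2)
t(Tier 1) = 1 + 0.3·t(Escalated) + 0.3·t(Tier 1) + 0.3·t(Tier 2)
t(Tier 2) = 1 + 0.1·t(Escalated) + 0.3·t(Tier 1) + 0.2·t(Tier 2)
Solving: t(Escalated) = 4.7034, t(Tier 1) = 5.0424, t(Tier 2) = 3.7288.
Expected transfers from Tier 2 to Tier 3: 3.7288.

3.7288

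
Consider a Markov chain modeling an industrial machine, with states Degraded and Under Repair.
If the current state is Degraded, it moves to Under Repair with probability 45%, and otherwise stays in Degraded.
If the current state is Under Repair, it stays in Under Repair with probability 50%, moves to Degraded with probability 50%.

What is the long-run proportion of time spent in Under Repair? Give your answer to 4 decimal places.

0.4737

Let the stationary distribution be π with π = πP and π_1 + π_2 = 1.
π_1 = 0.55·π_1 + 0.5·π_2
Solving with the normalization constraint gives π = (0.5263, 0.4737).
So the stationary probability of Under Repair is 0.4737.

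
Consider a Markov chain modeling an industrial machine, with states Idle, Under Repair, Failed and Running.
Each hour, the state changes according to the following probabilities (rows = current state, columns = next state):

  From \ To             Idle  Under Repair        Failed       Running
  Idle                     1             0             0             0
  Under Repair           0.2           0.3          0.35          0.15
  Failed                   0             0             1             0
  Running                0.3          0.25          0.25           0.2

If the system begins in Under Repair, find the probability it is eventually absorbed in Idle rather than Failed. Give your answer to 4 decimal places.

Let h(s) be the probability of absorption at Idle starting from transient state s. Then h(Idle) = 1 and h(Failed) = 0. By first-step analysis:
h(Under Repair) = 0.2·1 + 0.3·h(Under Repair) + 0.35·0 + 0.15·h(Running)
h(Running) = 0.3·1 + 0.25·h(Under Repair) + 0.25·0 + 0.2·h(Running)
Solving: h(Under Repair) = 0.3923, h(Running) = 0.4976.
Starting from Under Repair, the probability is 0.3923.

0.3923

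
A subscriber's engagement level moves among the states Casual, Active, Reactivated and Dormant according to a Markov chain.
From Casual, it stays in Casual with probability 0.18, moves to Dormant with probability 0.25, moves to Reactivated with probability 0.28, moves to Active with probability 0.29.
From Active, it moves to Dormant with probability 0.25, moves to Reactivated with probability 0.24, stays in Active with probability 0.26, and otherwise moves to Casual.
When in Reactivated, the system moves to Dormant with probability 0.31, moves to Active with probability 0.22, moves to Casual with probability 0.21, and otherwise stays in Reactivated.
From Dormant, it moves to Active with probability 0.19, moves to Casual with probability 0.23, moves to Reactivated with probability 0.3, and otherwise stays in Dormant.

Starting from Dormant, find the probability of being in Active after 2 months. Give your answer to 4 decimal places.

0.2353

Propagate the distribution vector 2 months from Dormant.
After 0 months: (0.0000, 0.0000, 0.0000, 1.0000)
After 1 month: (0.2300, 0.1900, 0.3000, 0.2800)
After 2 months: (0.2163, 0.2353, 0.2720, 0.2764)
P(in Active after 2 months) = 0.2353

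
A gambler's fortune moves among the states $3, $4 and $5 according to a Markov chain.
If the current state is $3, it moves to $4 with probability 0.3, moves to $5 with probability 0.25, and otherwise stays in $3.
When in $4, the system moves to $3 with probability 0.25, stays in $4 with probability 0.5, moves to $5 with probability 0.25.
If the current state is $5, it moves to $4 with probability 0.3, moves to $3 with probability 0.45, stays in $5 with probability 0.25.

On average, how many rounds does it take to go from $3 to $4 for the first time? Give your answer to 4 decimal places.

Let t(s) be the expected number of rounds to first reach $4 from state s, with t($4) = 0. Conditioning on the first round:
t($3) = 1 + 0.45·t($3) + 0.25·t($5)
t($5) = 1 + 0.45·t($3) + 0.25·t($5)
Solving: t($3) = 3.3333, t($5) = 3.3333.
Expected rounds from $3 to $4: 3.3333.

3.3333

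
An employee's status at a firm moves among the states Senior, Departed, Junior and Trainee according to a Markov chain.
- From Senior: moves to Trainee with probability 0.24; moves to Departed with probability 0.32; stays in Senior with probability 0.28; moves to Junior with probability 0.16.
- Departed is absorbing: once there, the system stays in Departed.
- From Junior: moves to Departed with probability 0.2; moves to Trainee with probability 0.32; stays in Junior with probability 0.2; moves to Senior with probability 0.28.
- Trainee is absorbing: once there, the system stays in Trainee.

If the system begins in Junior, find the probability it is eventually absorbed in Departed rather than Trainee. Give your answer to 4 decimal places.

0.4398

Let h(s) be the probability of absorption at Departed starting from transient state s. Then h(Departed) = 1 and h(Trainee) = 0. By first-step analysis:
h(Senior) = 0.28·h(Senior) + 0.32·1 + 0.16·h(Junior) + 0.24·0
h(Junior) = 0.28·h(Senior) + 0.2·1 + 0.2·h(Junior) + 0.32·0
Solving: h(Senior) = 0.5422, h(Junior) = 0.4398.
Starting from Junior, the probability is 0.4398.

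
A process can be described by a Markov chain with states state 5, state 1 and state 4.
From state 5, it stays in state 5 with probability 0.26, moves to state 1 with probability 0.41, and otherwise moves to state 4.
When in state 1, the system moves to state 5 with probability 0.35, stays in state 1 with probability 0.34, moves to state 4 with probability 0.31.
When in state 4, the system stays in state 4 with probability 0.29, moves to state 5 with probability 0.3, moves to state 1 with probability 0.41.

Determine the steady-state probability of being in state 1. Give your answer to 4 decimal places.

Let the stationary distribution be π with π = πP and π_1 + π_2 + π_3 = 1.
π_1 = 0.26·π_1 + 0.35·π_2 + 0.3·π_3
π_2 = 0.41·π_1 + 0.34·π_2 + 0.41·π_3
Solving with the normalization constraint gives π = (0.3069, 0.3832, 0.3099).
So the stationary probability of state 1 is 0.3832.

0.3832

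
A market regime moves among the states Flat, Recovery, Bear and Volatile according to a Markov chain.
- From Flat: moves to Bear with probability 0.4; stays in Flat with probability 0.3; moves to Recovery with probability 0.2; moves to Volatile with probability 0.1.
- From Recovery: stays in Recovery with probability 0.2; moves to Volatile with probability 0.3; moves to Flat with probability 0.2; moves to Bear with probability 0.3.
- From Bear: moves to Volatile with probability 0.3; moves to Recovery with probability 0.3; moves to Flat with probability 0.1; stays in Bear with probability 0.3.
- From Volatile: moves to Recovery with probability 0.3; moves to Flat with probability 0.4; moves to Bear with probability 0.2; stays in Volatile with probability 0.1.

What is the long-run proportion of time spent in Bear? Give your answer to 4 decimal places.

0.3025

Let the stationary distribution be π with π = πP and π_1 + π_2 + π_3 + π_4 = 1.
π_1 = 0.3·π_1 + 0.2·π_2 + 0.1·π_3 + 0.4·π_4
π_2 = 0.2·π_1 + 0.2·π_2 + 0.3·π_3 + 0.3·π_4
π_3 = 0.4·π_1 + 0.3·π_2 + 0.3·π_3 + 0.2·π_4
Solving with the normalization constraint gives π = (0.2354, 0.2513, 0.3025, 0.2108).
So the stationary probability of Bear is 0.3025.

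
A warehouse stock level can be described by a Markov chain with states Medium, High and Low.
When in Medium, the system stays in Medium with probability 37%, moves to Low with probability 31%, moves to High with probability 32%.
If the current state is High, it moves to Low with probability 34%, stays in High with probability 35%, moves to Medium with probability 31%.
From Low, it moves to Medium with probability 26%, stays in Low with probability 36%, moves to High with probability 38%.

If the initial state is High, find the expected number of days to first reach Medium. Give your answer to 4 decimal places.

Let t(s) be the expected number of days to first reach Medium from state s, with t(Medium) = 0. Conditioning on the first day:
t(High) = 1 + 0.35·t(High) + 0.34·t(Low)
t(Low) = 1 + 0.38·t(High) + 0.36·t(Low)
Solving: t(High) = 3.4170, t(Low) = 3.5914.
Expected days from High to Medium: 3.4170.

3.4170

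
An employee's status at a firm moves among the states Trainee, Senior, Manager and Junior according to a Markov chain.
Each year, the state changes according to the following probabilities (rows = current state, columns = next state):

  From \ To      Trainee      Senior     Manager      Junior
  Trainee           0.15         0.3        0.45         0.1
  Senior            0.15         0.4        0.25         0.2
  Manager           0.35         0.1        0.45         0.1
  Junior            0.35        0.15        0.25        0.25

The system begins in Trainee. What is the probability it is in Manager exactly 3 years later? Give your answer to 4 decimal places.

0.3760

Propagate the distribution vector 3 years from Trainee.
After 0 years: (1.0000, 0.0000, 0.0000, 0.0000)
After 1 year: (0.1500, 0.3000, 0.4500, 0.1000)
After 2 years: (0.2600, 0.2250, 0.3700, 0.1450)
After 3 years: (0.2530, 0.2268, 0.3760, 0.1443)
P(in Manager after 3 years) = 0.3760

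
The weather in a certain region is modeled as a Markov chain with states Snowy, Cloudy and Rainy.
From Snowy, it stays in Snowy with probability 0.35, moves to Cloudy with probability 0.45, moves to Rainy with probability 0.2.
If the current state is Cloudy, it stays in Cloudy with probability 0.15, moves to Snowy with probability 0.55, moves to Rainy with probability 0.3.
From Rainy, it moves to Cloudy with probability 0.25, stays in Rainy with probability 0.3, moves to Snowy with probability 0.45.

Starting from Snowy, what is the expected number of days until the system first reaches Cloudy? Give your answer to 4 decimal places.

Let t(s) be the expected number of days to first reach Cloudy from state s, with t(Cloudy) = 0. Conditioning on the first day:
t(Snowy) = 1 + 0.35·t(Snowy) + 0.2·t(Rainy)
t(Rainy) = 1 + 0.45·t(Snowy) + 0.3·t(Rainy)
Solving: t(Snowy) = 2.4658, t(Rainy) = 3.0137.
Expected days from Snowy to Cloudy: 2.4658.

2.4658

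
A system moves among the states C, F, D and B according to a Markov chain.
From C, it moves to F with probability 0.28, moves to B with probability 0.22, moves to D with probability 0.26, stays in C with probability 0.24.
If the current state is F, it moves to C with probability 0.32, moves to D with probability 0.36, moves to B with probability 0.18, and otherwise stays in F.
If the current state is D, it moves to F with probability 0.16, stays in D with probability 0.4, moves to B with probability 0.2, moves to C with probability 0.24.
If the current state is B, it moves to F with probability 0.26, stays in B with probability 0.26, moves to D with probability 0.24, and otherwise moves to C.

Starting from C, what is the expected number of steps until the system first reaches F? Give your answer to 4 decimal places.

Let t(s) be the expected number of steps to first reach F from state s, with t(F) = 0. Conditioning on the first step:
t(C) = 1 + 0.24·t(C) + 0.26·t(D) + 0.22·t(B)
t(D) = 1 + 0.24·t(C) + 0.4·t(D) + 0.2·t(B)
t(B) = 1 + 0.24·t(C) + 0.24·t(D) + 0.26·t(B)
Solving: t(C) = 4.1687, t(D) = 4.7486, t(B) = 4.2435.
Expected steps from C to F: 4.1687.

4.1687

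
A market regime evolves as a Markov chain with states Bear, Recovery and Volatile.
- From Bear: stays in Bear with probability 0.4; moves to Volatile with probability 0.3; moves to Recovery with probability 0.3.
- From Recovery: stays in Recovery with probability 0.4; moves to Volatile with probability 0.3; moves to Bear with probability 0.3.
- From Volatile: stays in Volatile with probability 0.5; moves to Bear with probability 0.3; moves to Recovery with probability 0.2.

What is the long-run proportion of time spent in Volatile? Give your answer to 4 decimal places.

Let the stationary distribution be π with π = πP and π_1 + π_2 + π_3 = 1.
π_1 = 0.4·π_1 + 0.3·π_2 + 0.3·π_3
π_2 = 0.3·π_1 + 0.4·π_2 + 0.2·π_3
Solving with the normalization constraint gives π = (0.3333, 0.2917, 0.3750).
So the stationary probability of Volatile is 0.3750.

0.3750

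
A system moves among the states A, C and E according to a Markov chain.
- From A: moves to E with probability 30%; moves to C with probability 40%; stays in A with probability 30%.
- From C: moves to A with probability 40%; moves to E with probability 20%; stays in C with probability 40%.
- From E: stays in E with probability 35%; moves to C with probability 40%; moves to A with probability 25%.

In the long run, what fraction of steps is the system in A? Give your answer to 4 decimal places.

0.3263

Let the stationary distribution be π with π = πP and π_1 + π_2 + π_3 = 1.
π_1 = 0.3·π_1 + 0.4·π_2 + 0.25·π_3
π_2 = 0.4·π_1 + 0.4·π_2 + 0.4·π_3
Solving with the normalization constraint gives π = (0.3263, 0.4000, 0.2737).
So the stationary probability of A is 0.3263.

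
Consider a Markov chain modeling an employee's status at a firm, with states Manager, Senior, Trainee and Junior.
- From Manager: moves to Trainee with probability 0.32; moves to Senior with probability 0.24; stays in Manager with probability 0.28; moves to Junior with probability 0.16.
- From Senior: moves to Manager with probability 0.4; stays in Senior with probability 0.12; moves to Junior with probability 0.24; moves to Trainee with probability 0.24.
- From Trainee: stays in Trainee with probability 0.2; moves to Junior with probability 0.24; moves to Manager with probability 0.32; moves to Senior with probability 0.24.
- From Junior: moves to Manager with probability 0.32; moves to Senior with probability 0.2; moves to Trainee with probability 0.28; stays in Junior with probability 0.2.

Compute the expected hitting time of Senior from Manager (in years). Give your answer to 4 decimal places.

Let t(s) be the expected number of years to first reach Senior from state s, with t(Senior) = 0. Conditioning on the first year:
t(Manager) = 1 + 0.28·t(Manager) + 0.32·t(Trainee) + 0.16·t(Junior)
t(Trainee) = 1 + 0.32·t(Manager) + 0.2·t(Trainee) + 0.24·t(Junior)
t(Junior) = 1 + 0.32·t(Manager) + 0.28·t(Trainee) + 0.2·t(Junior)
Solving: t(Manager) = 4.3029, t(Trainee) = 4.3156, t(Junior) = 4.4816.
Expected years from Manager to Senior: 4.3029.

4.3029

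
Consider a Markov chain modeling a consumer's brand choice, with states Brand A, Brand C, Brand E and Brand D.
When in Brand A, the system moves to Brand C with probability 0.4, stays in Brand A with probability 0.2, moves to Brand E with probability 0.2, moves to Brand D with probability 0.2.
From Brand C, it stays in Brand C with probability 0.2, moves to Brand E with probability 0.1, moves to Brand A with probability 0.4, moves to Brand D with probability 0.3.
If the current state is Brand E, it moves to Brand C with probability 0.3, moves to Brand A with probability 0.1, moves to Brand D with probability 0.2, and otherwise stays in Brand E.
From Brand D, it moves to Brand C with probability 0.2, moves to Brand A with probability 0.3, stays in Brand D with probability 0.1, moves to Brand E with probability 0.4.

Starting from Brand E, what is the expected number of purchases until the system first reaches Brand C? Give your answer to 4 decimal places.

3.3673

Let t(s) be the expected number of purchases to first reach Brand C from state s, with t(Brand C) = 0. Conditioning on the first purchase:
t(Brand A) = 1 + 0.2·t(Brand A) + 0.2·t(Brand E) + 0.2·t(Brand D)
t(Brand E) = 1 + 0.1·t(Brand A) + 0.4·t(Brand E) + 0.2·t(Brand D)
t(Brand D) = 1 + 0.3·t(Brand A) + 0.4·t(Brand E) + 0.1·t(Brand D)
Solving: t(Brand A) = 2.9932, t(Brand E) = 3.3673, t(Brand D) = 3.6054.
Expected purchases from Brand E to Brand C: 3.3673.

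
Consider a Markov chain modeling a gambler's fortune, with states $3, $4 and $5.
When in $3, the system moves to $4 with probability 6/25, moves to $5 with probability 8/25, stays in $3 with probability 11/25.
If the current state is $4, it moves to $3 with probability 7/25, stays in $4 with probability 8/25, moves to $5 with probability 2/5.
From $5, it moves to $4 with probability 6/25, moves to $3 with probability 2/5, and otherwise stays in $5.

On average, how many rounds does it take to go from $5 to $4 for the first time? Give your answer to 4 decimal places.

4.1667

Let t(s) be the expected number of rounds to first reach $4 from state s, with t($4) = 0. Conditioning on the first round:
t($3) = 1 + 0.44·t($3) + 0.32·t($5)
t($5) = 1 + 0.4·t($3) + 0.36·t($5)
Solving: t($3) = 4.1667, t($5) = 4.1667.
Expected rounds from $5 to $4: 4.1667.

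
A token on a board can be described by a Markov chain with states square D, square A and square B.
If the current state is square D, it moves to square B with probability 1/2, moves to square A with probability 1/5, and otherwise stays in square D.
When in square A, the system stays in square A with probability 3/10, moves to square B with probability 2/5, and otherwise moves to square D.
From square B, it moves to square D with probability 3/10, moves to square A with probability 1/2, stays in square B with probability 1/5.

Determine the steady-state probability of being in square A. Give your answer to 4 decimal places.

Let the stationary distribution be π with π = πP and π_1 + π_2 + π_3 = 1.
π_1 = 0.3·π_1 + 0.3·π_2 + 0.3·π_3
π_2 = 0.2·π_1 + 0.3·π_2 + 0.5·π_3
Solving with the normalization constraint gives π = (0.3000, 0.3417, 0.3583).
So the stationary probability of square A is 0.3417.

0.3417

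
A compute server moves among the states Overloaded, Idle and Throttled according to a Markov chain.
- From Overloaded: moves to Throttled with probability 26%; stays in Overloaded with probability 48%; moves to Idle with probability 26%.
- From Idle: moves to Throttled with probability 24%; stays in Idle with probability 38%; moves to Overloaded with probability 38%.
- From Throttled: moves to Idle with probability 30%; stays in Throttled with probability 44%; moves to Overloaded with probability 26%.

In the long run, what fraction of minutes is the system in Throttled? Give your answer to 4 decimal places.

0.3095

Let the stationary distribution be π with π = πP and π_1 + π_2 + π_3 = 1.
π_1 = 0.48·π_1 + 0.38·π_2 + 0.26·π_3
π_2 = 0.26·π_1 + 0.38·π_2 + 0.3·π_3
Solving with the normalization constraint gives π = (0.3810, 0.3095, 0.3095).
So the stationary probability of Throttled is 0.3095.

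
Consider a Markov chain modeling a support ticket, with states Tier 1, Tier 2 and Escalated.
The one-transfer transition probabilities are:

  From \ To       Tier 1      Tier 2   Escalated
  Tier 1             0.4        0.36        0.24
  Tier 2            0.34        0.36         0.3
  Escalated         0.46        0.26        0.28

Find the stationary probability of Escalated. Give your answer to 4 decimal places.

Let the stationary distribution be π with π = πP and π_1 + π_2 + π_3 = 1.
π_1 = 0.4·π_1 + 0.34·π_2 + 0.46·π_3
π_2 = 0.36·π_1 + 0.36·π_2 + 0.26·π_3
Solving with the normalization constraint gives π = (0.3963, 0.3329, 0.2708).
So the stationary probability of Escalated is 0.2708.

0.2708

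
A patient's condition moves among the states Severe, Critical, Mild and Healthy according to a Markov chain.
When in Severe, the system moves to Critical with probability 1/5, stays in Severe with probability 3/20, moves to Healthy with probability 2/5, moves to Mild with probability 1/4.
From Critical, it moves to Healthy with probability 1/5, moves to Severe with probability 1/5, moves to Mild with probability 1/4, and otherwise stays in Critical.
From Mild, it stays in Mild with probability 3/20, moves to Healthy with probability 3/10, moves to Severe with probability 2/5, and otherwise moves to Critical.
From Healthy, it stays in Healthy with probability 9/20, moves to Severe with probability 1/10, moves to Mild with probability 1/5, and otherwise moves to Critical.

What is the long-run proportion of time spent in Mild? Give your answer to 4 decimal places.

0.2115

Let the stationary distribution be π with π = πP and π_1 + π_2 + π_3 + π_4 = 1.
π_1 = 0.15·π_1 + 0.2·π_2 + 0.4·π_3 + 0.1·π_4
π_2 = 0.2·π_1 + 0.35·π_2 + 0.15·π_3 + 0.25·π_4
π_3 = 0.25·π_1 + 0.25·π_2 + 0.15·π_3 + 0.2·π_4
Solving with the normalization constraint gives π = (0.1977, 0.2433, 0.2115, 0.3476).
So the stationary probability of Mild is 0.2115.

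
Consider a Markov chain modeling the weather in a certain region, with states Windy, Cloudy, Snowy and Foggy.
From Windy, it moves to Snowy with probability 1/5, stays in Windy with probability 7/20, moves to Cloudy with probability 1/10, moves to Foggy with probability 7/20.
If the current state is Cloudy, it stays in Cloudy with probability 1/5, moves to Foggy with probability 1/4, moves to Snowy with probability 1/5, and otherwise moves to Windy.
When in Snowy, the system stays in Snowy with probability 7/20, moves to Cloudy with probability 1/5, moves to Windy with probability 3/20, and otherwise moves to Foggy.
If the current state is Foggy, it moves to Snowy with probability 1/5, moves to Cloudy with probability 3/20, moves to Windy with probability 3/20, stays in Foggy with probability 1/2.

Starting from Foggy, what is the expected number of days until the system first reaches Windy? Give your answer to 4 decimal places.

Let t(s) be the expected number of days to first reach Windy from state s, with t(Windy) = 0. Conditioning on the first day:
t(Cloudy) = 1 + 0.2·t(Cloudy) + 0.2·t(Snowy) + 0.25·t(Foggy)
t(Snowy) = 1 + 0.2·t(Cloudy) + 0.35·t(Snowy) + 0.3·t(Foggy)
t(Foggy) = 1 + 0.15·t(Cloudy) + 0.2·t(Snowy) + 0.5·t(Foggy)
Solving: t(Cloudy) = 4.2893, t(Snowy) = 5.3659, t(Foggy) = 5.4331.
Expected days from Foggy to Windy: 5.4331.

5.4331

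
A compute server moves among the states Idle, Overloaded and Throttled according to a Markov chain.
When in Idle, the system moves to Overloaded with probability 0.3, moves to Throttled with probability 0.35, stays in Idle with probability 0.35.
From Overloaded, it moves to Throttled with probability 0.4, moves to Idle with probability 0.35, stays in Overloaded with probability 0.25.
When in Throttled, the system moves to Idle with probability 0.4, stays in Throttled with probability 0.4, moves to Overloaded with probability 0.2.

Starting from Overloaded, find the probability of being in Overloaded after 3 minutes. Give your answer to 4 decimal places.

0.2494

Propagate the distribution vector 3 minutes from Overloaded.
After 0 minutes: (0.0000, 1.0000, 0.0000)
After 1 minute: (0.3500, 0.2500, 0.4000)
After 2 minutes: (0.3700, 0.2475, 0.3825)
After 3 minutes: (0.3691, 0.2494, 0.3815)
P(in Overloaded after 3 minutes) = 0.2494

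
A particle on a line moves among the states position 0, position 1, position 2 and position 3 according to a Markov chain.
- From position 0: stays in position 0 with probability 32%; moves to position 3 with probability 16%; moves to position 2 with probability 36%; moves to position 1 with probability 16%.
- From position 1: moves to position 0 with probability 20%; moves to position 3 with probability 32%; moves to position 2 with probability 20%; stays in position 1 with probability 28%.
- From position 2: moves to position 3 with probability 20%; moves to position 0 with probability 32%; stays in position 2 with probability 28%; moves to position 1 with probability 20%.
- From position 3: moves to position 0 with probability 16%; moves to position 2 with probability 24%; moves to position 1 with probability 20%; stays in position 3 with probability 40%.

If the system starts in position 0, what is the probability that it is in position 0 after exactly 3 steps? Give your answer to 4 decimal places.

Propagate the distribution vector 3 steps from position 0.
After 0 steps: (1.0000, 0.0000, 0.0000, 0.0000)
After 1 step: (0.3200, 0.1600, 0.3600, 0.1600)
After 2 steps: (0.2752, 0.2000, 0.2864, 0.2384)
After 3 steps: (0.2579, 0.2050, 0.2765, 0.2607)
P(in position 0 after 3 steps) = 0.2579

0.2579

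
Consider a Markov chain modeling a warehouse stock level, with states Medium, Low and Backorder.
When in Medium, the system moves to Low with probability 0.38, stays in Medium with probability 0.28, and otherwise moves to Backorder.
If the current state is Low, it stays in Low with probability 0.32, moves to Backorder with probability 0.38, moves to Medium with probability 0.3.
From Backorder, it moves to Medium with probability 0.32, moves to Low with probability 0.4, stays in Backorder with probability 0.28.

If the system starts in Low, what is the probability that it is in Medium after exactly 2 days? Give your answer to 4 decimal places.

Sum over the intermediate state after 1 day:
P = P(Low→Medium)·P(Medium→Medium) + P(Low→Low)·P(Low→Medium) + P(Low→Backorder)·P(Backorder→Medium)
  = 0.3×0.28 + 0.32×0.3 + 0.38×0.32
  = 0.0840 + 0.0960 + 0.1216 = 0.3016

0.3016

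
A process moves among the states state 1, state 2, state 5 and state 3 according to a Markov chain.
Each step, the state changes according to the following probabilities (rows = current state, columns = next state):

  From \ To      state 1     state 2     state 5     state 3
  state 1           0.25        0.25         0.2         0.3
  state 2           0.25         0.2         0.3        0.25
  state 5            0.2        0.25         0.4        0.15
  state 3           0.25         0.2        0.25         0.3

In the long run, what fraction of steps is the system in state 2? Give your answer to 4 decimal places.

Let the stationary distribution be π with π = πP and π_1 + π_2 + π_3 + π_4 = 1.
π_1 = 0.25·π_1 + 0.25·π_2 + 0.2·π_3 + 0.25·π_4
π_2 = 0.25·π_1 + 0.2·π_2 + 0.25·π_3 + 0.2·π_4
π_3 = 0.2·π_1 + 0.3·π_2 + 0.4·π_3 + 0.25·π_4
Solving with the normalization constraint gives π = (0.2353, 0.2264, 0.2936, 0.2446).
So the stationary probability of state 2 is 0.2264.

0.2264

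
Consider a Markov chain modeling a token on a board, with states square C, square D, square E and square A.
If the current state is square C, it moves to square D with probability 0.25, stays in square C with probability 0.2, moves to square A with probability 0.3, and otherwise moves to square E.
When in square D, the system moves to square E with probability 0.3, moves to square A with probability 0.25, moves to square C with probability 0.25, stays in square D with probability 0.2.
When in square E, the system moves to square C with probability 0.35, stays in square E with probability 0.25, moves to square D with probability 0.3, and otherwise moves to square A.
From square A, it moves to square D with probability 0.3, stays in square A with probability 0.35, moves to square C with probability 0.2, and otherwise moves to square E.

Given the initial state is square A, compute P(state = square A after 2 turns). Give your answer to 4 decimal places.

Propagate the distribution vector 2 turns from square A.
After 0 turns: (0.0000, 0.0000, 0.0000, 1.0000)
After 1 turn: (0.2000, 0.3000, 0.1500, 0.3500)
After 2 turns: (0.2375, 0.2600, 0.2300, 0.2725)
P(in square A after 2 turns) = 0.2725

0.2725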